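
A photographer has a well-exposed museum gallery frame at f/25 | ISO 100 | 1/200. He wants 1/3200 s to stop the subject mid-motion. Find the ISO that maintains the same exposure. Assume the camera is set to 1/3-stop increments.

ISO 1600

Shutter speed: 1/200 → 1/250 → 1/320 → 1/400 → 1/500 → 1/640 → 1/800 → 1/1000 → 1/1250 → 1/1600 → 1/2000 → 1/2500 → 1/3200 — 4 stops faster (darker).
Need 4 stops brighter from the ISO: 100 → 125 → 160 → 200 → 250 → 320 → 400 → 500 → 640 → 800 → 1000 → 1250 → 1600.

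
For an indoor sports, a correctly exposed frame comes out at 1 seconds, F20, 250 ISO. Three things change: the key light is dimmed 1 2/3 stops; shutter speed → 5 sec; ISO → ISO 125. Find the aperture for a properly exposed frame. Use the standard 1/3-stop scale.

Scene light: 1 2/3 stops darker.
Shutter speed: 1 → 1.3 → 1.6 → 2 → 2.5 → 3.2 → 4 → 5 — 2 1/3 stops slower (brighter).
ISO: 250 → 200 → 160 → 125 — 1 stop lower (darker).
Net so far: 1/3 stop darker. Aperture: f/20 → f/18.

f/18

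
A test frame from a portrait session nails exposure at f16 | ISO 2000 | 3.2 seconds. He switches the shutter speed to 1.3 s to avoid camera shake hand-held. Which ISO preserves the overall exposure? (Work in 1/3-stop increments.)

Shutter speed: 3.2 → 2.5 → 2 → 1.6 → 1.3 — 1 1/3 stops shorter (darker).
Need 1 1/3 stops brighter from the ISO: 2000 → 2500 → 3200 → 4000 → 5000.

ISO 5000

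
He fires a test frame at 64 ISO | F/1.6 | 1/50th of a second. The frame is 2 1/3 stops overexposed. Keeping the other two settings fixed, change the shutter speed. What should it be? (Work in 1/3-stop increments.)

Overexposed by 2 1/3 stops → need 2 1/3 stops darker.
Shutter speed: 1/50 → 1/60 → 1/80 → 1/100 → 1/125 → 1/160 → 1/200 → 1/250.

1/250s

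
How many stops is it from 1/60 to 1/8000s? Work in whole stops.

7 stops

1/60 → 1/125 → 1/250 → 1/500 → 1/1000 → 1/2000 → 1/4000 → 1/8000 — count the steps: 7 stops.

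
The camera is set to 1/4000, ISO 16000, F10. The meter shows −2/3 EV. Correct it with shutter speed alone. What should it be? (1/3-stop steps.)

Underexposed by 2/3 stop → need 2/3 stop brighter.
Shutter speed: 1/4000 → 1/3200 → 1/2500.

1/2500s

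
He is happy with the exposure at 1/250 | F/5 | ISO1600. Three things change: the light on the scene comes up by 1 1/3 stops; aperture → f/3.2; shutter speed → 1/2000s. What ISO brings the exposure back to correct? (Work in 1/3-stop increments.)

Scene light: 1 1/3 stops brighter.
Aperture: f/5 → f/4.5 → f/4 → f/3.5 → f/3.2 — 1 1/3 stops larger aperture (brighter).
Shutter speed: 1/250 → 1/320 → 1/400 → 1/500 → 1/640 → 1/800 → 1/1000 → 1/1250 → 1/1600 → 1/2000 — 3 stops faster (darker).
Net so far: 1/3 stop darker. ISO: 1600 → 2000.

ISO 2000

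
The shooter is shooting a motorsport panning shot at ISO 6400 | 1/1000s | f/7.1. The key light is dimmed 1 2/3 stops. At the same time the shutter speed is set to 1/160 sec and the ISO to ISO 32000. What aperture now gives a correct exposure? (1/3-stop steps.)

Scene light: 1 2/3 stops darker.
Shutter speed: 1/1000 → 1/800 → 1/640 → 1/500 → 1/400 → 1/320 → 1/250 → 1/200 → 1/160 — 2 2/3 stops slower (brighter).
ISO: 6400 → 8000 → 10000 → 12800 → 16000 → 20000 → 25600 → 32000 — 2 1/3 stops higher (brighter).
Net so far: 3 1/3 stops brighter. Aperture: f/7.1 → f/8 → f/9 → f/10 → f/11 → f/13 → f/14 → f/16 → f/18 → f/20 → f/22.

f/22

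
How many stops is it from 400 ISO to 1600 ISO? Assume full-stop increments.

2 stops

400 → 800 → 1600 — count the steps: 2 stops.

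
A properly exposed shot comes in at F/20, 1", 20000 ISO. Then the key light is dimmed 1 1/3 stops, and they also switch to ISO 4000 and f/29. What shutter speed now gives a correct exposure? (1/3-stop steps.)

25 s

Scene light: 1 1/3 stops darker.
ISO: 20000 → 16000 → 12800 → 10000 → 8000 → 6400 → 5000 → 4000 — 2 1/3 stops dropped (darker).
Aperture: f/20 → f/22 → f/25 → f/29 — 1 stop smaller aperture (darker).
Net so far: 4 2/3 stops darker. Shutter speed: 1 → 1.3 → 1.6 → 2 → 2.5 → 3.2 → 4 → 5 → 6 → 8 → 10 → 13 → 15 → 20 → 25.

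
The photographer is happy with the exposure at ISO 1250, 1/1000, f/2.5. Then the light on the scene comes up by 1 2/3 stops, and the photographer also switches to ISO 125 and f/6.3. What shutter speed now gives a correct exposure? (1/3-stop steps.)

1/50s

Scene light: 1 2/3 stops brighter.
ISO: 1250 → 1000 → 800 → 640 → 500 → 400 → 320 → 250 → 200 → 160 → 125 — 3 1/3 stops dropped (darker).
Aperture: f/2.5 → f/2.8 → f/3.2 → f/3.5 → f/4 → f/4.5 → f/5 → f/5.6 → f/6.3 — 2 2/3 stops narrower (darker).
Net so far: 4 1/3 stops darker. Shutter speed: 1/1000 → 1/800 → 1/640 → 1/500 → 1/400 → 1/320 → 1/250 → 1/200 → 1/160 → 1/125 → 1/100 → 1/80 → 1/60 → 1/50.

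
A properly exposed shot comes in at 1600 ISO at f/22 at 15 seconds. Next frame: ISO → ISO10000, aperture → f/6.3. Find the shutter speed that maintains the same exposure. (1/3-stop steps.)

1/5s

ISO: 1600 → 2000 → 2500 → 3200 → 4000 → 5000 → 6400 → 8000 → 10000 — 2 2/3 stops raised (brighter).
Aperture: f/22 → f/20 → f/18 → f/16 → f/14 → f/13 → f/11 → f/10 → f/9 → f/8 → f/7.1 → f/6.3 — 3 2/3 stops wider (brighter).
Net change so far: 6 1/3 stops brighter. Offset with the shutter speed: 15 → 13 → 10 → 8 → 6 → 5 → 4 → 3.2 → 2.5 → 2 → 1.6 → 1.3 → 1 → 0.8 → 0.6 → 0.5 → 0.4 → 0.3 → 1/4 → 1/5.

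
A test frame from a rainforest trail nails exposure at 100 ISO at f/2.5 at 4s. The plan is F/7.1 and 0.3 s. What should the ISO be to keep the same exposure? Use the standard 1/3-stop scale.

ISO 10000

Aperture: f/2.5 → f/2.8 → f/3.2 → f/3.5 → f/4 → f/4.5 → f/5 → f/5.6 → f/6.3 → f/7.1 — 3 stops stopped down (darker).
Shutter speed: 4 → 3.2 → 2.5 → 2 → 1.6 → 1.3 → 1 → 0.8 → 0.6 → 0.5 → 0.4 → 0.3 — 3 2/3 stops shorter (darker).
Net change so far: 6 2/3 stops darker. Offset with the ISO: 100 → 125 → 160 → 200 → 250 → 320 → 400 → 500 → 640 → 800 → 1000 → 1250 → 1600 → 2000 → 2500 → 3200 → 4000 → 5000 → 6400 → 8000 → 10000.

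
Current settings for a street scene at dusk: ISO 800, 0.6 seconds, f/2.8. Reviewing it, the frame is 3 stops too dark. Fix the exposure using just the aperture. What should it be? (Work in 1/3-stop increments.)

f/1.0

Underexposed by 3 stops → need 3 stops brighter.
Aperture: f/2.8 → f/2.5 → f/2.2 → f/2 → f/1.8 → f/1.6 → f/1.4 → f/1.2 → f/1.1 → f/1.0.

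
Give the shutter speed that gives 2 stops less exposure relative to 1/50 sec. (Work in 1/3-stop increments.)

Shutter speed: 1/50 → 1/60 → 1/80 → 1/100 → 1/125 → 1/160 → 1/200 — 2 stops shorter (darker).

1/200s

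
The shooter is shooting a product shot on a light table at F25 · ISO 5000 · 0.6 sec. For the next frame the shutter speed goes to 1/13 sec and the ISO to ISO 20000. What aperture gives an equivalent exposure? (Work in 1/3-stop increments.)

Shutter speed: 0.6 → 0.5 → 0.4 → 0.3 → 1/4 → 1/5 → 1/6 → 1/8 → 1/10 → 1/13 — 3 stops faster (darker).
ISO: 5000 → 6400 → 8000 → 10000 → 12800 → 16000 → 20000 — 2 stops higher (brighter).
Net change so far: 1 stop darker. Offset with the aperture: f/25 → f/22 → f/20 → f/18.

f/18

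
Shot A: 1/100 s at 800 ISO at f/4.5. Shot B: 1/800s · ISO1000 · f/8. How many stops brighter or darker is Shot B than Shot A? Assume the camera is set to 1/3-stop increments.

4 1/3 stops darker

Aperture: f/4.5 → f/5 → f/5.6 → f/6.3 → f/7.1 → f/8 — 1 2/3 stops smaller aperture (darker).
Shutter speed: 1/100 → 1/125 → 1/160 → 1/200 → 1/250 → 1/320 → 1/400 → 1/500 → 1/640 → 1/800 — 3 stops faster (darker).
ISO: 800 → 1000 — 1/3 stop raised (brighter).
Net: −1 2/3 −3 +1/3 = −4 1/3 stops.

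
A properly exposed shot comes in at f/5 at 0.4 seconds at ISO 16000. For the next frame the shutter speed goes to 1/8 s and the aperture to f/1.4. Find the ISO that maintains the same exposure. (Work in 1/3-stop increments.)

Shutter speed: 0.4 → 0.3 → 1/4 → 1/5 → 1/6 → 1/8 — 1 2/3 stops shorter (darker).
Aperture: f/5 → f/4.5 → f/4 → f/3.5 → f/3.2 → f/2.8 → f/2.5 → f/2.2 → f/2 → f/1.8 → f/1.6 → f/1.4 — 3 2/3 stops wider (brighter).
Net change so far: 2 stops brighter. Offset with the ISO: 16000 → 12800 → 10000 → 8000 → 6400 → 5000 → 4000.

ISO 4000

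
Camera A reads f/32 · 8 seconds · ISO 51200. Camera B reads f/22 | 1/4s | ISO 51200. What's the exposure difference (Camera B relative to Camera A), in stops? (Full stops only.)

Aperture: f/32 → f/22 — 1 stop opened up (brighter).
Shutter speed: 8 → 4 → 2 → 1 → 1/2 → 1/4 — 5 stops shorter (darker).
ISO: unchanged.
Net: +1 −5 = −4 stops.

4 stops darker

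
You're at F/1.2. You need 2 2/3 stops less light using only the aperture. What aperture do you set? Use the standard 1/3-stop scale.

f/3.2

Aperture: f/1.2 → f/1.4 → f/1.6 → f/1.8 → f/2 → f/2.2 → f/2.5 → f/2.8 → f/3.2 — 2 2/3 stops stopped down (darker).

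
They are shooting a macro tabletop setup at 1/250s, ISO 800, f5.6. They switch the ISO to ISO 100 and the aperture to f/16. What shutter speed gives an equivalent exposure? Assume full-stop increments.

ISO: 800 → 400 → 200 → 100 — 3 stops lower (darker).
Aperture: f/5.6 → f/8 → f/11 → f/16 — 3 stops stopped down (darker).
Net change so far: 6 stops darker. Offset with the shutter speed: 1/250 → 1/125 → 1/60 → 1/30 → 1/15 → 1/8 → 1/4.

1/4s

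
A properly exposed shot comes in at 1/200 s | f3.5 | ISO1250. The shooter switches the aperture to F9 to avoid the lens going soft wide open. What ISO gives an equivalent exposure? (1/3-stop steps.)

Aperture: f/3.5 → f/4 → f/4.5 → f/5 → f/5.6 → f/6.3 → f/7.1 → f/8 → f/9 — 2 2/3 stops smaller aperture (darker).
Need 2 2/3 stops brighter from the ISO: 1250 → 1600 → 2000 → 2500 → 3200 → 4000 → 5000 → 6400 → 8000.

ISO 8000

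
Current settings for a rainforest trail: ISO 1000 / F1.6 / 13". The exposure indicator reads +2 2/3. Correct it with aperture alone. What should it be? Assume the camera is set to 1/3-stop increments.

Overexposed by 2 2/3 stops → need 2 2/3 stops darker.
Aperture: f/1.6 → f/1.8 → f/2 → f/2.2 → f/2.5 → f/2.8 → f/3.2 → f/3.5 → f/4.

f/4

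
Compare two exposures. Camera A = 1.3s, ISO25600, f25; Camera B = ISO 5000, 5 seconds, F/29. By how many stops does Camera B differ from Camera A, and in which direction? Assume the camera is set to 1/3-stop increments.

Aperture: f/25 → f/29 — 1/3 stop stopped down (darker).
Shutter speed: 1.3 → 1.6 → 2 → 2.5 → 3.2 → 4 → 5 — 2 stops slower (brighter).
ISO: 25600 → 20000 → 16000 → 12800 → 10000 → 8000 → 6400 → 5000 — 2 1/3 stops lower (darker).
Net: −1/3 +2 −2 1/3 = −2/3 stops.

2/3 stop darker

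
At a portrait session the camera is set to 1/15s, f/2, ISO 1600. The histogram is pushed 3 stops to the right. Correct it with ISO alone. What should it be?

Overexposed by 3 stops → need 3 stops darker.
ISO: 1600 → 800 → 400 → 200.

ISO 200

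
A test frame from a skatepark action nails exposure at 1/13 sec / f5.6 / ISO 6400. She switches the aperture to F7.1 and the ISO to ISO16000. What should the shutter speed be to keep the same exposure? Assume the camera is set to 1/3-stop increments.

Aperture: f/5.6 → f/6.3 → f/7.1 — 2/3 stop smaller aperture (darker).
ISO: 6400 → 8000 → 10000 → 12800 → 16000 — 1 1/3 stops raised (brighter).
Net change so far: 2/3 stop brighter. Offset with the shutter speed: 1/13 → 1/15 → 1/20.

1/20s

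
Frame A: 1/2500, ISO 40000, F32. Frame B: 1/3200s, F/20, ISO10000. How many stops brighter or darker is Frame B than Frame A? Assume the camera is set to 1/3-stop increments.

1 stop darker

Aperture: f/32 → f/29 → f/25 → f/22 → f/20 — 1 1/3 stops opened up (brighter).
Shutter speed: 1/2500 → 1/3200 — 1/3 stop faster (darker).
ISO: 40000 → 32000 → 25600 → 20000 → 16000 → 12800 → 10000 — 2 stops lower (darker).
Net: +1 1/3 −1/3 −2 = −1 stop.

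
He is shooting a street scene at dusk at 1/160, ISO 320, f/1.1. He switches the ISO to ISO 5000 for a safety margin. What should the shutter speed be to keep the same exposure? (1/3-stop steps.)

1/2500s

ISO: 320 → 400 → 500 → 640 → 800 → 1000 → 1250 → 1600 → 2000 → 2500 → 3200 → 4000 → 5000 — 4 stops higher (brighter).
Need 4 stops darker from the shutter speed: 1/160 → 1/200 → 1/250 → 1/320 → 1/400 → 1/500 → 1/640 → 1/800 → 1/1000 → 1/1250 → 1/1600 → 1/2000 → 1/2500.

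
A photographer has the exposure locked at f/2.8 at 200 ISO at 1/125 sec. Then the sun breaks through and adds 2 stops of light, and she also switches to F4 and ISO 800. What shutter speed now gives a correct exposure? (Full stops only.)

Scene light: 2 stops brighter.
Aperture: f/2.8 → f/4 — 1 stop smaller aperture (darker).
ISO: 200 → 400 → 800 — 2 stops raised (brighter).
Net so far: 3 stops brighter. Shutter speed: 1/125 → 1/250 → 1/500 → 1/1000.

1/1000s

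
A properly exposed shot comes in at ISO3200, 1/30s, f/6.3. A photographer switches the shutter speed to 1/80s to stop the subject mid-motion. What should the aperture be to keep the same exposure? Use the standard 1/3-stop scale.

f/4

Shutter speed: 1/30 → 1/40 → 1/50 → 1/60 → 1/80 — 1 1/3 stops shorter (darker).
Need 1 1/3 stops brighter from the aperture: f/6.3 → f/5.6 → f/5 → f/4.5 → f/4.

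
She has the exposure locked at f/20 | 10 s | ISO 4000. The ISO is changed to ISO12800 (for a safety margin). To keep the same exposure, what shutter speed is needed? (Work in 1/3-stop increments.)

ISO: 4000 → 5000 → 6400 → 8000 → 10000 → 12800 — 1 2/3 stops raised (brighter).
Need 1 2/3 stops darker from the shutter speed: 10 → 8 → 6 → 5 → 4 → 3.2.

3.2 s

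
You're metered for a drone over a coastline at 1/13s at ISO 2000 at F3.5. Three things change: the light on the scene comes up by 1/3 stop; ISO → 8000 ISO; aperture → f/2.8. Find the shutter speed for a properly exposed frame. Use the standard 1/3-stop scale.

1/100s

Scene light: 1/3 stop brighter.
ISO: 2000 → 2500 → 3200 → 4000 → 5000 → 6400 → 8000 — 2 stops raised (brighter).
Aperture: f/3.5 → f/3.2 → f/2.8 — 2/3 stop larger aperture (brighter).
Net so far: 3 stops brighter. Shutter speed: 1/13 → 1/15 → 1/20 → 1/25 → 1/30 → 1/40 → 1/50 → 1/60 → 1/80 → 1/100.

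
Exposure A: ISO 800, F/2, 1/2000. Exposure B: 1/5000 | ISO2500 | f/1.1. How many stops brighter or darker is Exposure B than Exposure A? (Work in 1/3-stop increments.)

Aperture: f/2 → f/1.8 → f/1.6 → f/1.4 → f/1.2 → f/1.1 — 1 2/3 stops larger aperture (brighter).
Shutter speed: 1/2000 → 1/2500 → 1/3200 → 1/4000 → 1/5000 — 1 1/3 stops faster (darker).
ISO: 800 → 1000 → 1250 → 1600 → 2000 → 2500 — 1 2/3 stops raised (brighter).
Net: +1 2/3 −1 1/3 +1 2/3 = +2 stops.

2 stops brighter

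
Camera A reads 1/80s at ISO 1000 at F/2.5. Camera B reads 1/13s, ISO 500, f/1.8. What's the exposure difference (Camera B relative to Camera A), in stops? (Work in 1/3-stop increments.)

2 2/3 stops brighter

Aperture: f/2.5 → f/2.2 → f/2 → f/1.8 — 1 stop opened up (brighter).
Shutter speed: 1/80 → 1/60 → 1/50 → 1/40 → 1/30 → 1/25 → 1/20 → 1/15 → 1/13 — 2 2/3 stops longer (brighter).
ISO: 1000 → 800 → 640 → 500 — 1 stop dropped (darker).
Net: +1 +2 2/3 −1 = +2 2/3 stops.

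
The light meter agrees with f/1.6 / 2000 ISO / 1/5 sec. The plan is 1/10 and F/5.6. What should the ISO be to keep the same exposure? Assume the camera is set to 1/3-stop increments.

Shutter speed: 1/5 → 1/6 → 1/8 → 1/10 — 1 stop faster (darker).
Aperture: f/1.6 → f/1.8 → f/2 → f/2.2 → f/2.5 → f/2.8 → f/3.2 → f/3.5 → f/4 → f/4.5 → f/5 → f/5.6 — 3 2/3 stops stopped down (darker).
Net change so far: 4 2/3 stops darker. Offset with the ISO: 2000 → 2500 → 3200 → 4000 → 5000 → 6400 → 8000 → 10000 → 12800 → 16000 → 20000 → 25600 → 32000 → 40000 → 51200.

ISO 51200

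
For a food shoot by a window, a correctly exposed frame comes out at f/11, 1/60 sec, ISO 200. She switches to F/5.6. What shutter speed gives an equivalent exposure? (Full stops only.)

1/250s

Aperture: f/11 → f/8 → f/5.6 — 2 stops larger aperture (brighter).
Need 2 stops darker from the shutter speed: 1/60 → 1/125 → 1/250.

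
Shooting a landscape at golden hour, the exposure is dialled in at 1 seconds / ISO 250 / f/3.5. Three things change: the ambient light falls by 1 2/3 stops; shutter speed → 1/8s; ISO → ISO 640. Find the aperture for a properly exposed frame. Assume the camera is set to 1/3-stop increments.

f/1.1

Scene light: 1 2/3 stops darker.
Shutter speed: 1 → 0.8 → 0.6 → 0.5 → 0.4 → 0.3 → 1/4 → 1/5 → 1/6 → 1/8 — 3 stops faster (darker).
ISO: 250 → 320 → 400 → 500 → 640 — 1 1/3 stops raised (brighter).
Net so far: 3 1/3 stops darker. Aperture: f/3.5 → f/3.2 → f/2.8 → f/2.5 → f/2.2 → f/2 → f/1.8 → f/1.6 → f/1.4 → f/1.2 → f/1.1.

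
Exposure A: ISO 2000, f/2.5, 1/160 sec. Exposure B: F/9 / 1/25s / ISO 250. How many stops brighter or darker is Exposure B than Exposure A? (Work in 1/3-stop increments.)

Aperture: f/2.5 → f/2.8 → f/3.2 → f/3.5 → f/4 → f/4.5 → f/5 → f/5.6 → f/6.3 → f/7.1 → f/8 → f/9 — 3 2/3 stops stopped down (darker).
Shutter speed: 1/160 → 1/125 → 1/100 → 1/80 → 1/60 → 1/50 → 1/40 → 1/30 → 1/25 — 2 2/3 stops slower (brighter).
ISO: 2000 → 1600 → 1250 → 1000 → 800 → 640 → 500 → 400 → 320 → 250 — 3 stops dropped (darker).
Net: −3 2/3 +2 2/3 −3 = −4 stops.

4 stops darker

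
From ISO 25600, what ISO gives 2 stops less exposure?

ISO: 25600 → 12800 → 6400 — 2 stops lower (darker).

ISO 6400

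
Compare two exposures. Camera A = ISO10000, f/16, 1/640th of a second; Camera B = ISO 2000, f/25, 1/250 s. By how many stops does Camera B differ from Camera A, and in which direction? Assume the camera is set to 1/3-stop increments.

Aperture: f/16 → f/18 → f/20 → f/22 → f/25 — 1 1/3 stops stopped down (darker).
Shutter speed: 1/640 → 1/500 → 1/400 → 1/320 → 1/250 — 1 1/3 stops longer (brighter).
ISO: 10000 → 8000 → 6400 → 5000 → 4000 → 3200 → 2500 → 2000 — 2 1/3 stops dropped (darker).
Net: −1 1/3 +1 1/3 −2 1/3 = −2 1/3 stops.

2 1/3 stops darker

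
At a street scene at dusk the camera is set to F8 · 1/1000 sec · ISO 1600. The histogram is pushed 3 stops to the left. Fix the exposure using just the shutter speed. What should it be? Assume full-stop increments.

1/125s

Underexposed by 3 stops → need 3 stops brighter.
Shutter speed: 1/1000 → 1/500 → 1/250 → 1/125.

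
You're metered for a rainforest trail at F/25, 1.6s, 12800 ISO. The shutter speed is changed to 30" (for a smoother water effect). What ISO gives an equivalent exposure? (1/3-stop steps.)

ISO 640

Shutter speed: 1.6 → 2 → 2.5 → 3.2 → 4 → 5 → 6 → 8 → 10 → 13 → 15 → 20 → 25 → 30 — 4 1/3 stops longer (brighter).
Need 4 1/3 stops darker from the ISO: 12800 → 10000 → 8000 → 6400 → 5000 → 4000 → 3200 → 2500 → 2000 → 1600 → 1250 → 1000 → 800 → 640.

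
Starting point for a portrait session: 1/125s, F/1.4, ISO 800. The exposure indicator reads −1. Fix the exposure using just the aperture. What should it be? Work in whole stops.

Underexposed by 1 stop → need 1 stop brighter.
Aperture: f/1.4 → f/1.0.

f/1.0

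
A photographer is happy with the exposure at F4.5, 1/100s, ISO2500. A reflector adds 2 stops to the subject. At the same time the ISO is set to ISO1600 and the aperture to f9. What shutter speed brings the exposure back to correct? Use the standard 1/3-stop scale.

Scene light: 2 stops brighter.
ISO: 2500 → 2000 → 1600 — 2/3 stop lower (darker).
Aperture: f/4.5 → f/5 → f/5.6 → f/6.3 → f/7.1 → f/8 → f/9 — 2 stops stopped down (darker).
Net so far: 2/3 stop darker. Shutter speed: 1/100 → 1/80 → 1/60.

1/60s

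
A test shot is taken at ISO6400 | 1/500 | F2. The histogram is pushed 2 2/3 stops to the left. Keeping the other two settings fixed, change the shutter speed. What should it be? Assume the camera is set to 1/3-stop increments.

1/80s

Underexposed by 2 2/3 stops → need 2 2/3 stops brighter.
Shutter speed: 1/500 → 1/400 → 1/320 → 1/250 → 1/200 → 1/160 → 1/125 → 1/100 → 1/80.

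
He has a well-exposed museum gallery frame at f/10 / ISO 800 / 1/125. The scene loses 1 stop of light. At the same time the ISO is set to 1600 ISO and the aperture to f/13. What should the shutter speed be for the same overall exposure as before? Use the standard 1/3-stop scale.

1/80s

Scene light: 1 stop darker.
ISO: 800 → 1000 → 1250 → 1600 — 1 stop higher (brighter).
Aperture: f/10 → f/11 → f/13 — 2/3 stop smaller aperture (darker).
Net so far: 2/3 stop darker. Shutter speed: 1/125 → 1/100 → 1/80.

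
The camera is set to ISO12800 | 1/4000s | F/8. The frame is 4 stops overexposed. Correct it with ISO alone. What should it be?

ISO 800

Overexposed by 4 stops → need 4 stops darker.
ISO: 12800 → 6400 → 3200 → 1600 → 800.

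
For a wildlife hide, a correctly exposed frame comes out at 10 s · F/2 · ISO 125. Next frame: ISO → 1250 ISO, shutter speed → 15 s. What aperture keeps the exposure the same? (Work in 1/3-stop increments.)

ISO: 125 → 160 → 200 → 250 → 320 → 400 → 500 → 640 → 800 → 1000 → 1250 — 3 1/3 stops higher (brighter).
Shutter speed: 10 → 13 → 15 — 2/3 stop slower (brighter).
Net change so far: 4 stops brighter. Offset with the aperture: f/2 → f/2.2 → f/2.5 → f/2.8 → f/3.2 → f/3.5 → f/4 → f/4.5 → f/5 → f/5.6 → f/6.3 → f/7.1 → f/8.

f/8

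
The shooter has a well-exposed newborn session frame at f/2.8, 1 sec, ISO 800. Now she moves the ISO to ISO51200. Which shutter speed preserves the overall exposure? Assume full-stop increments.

1/60s

ISO: 800 → 1600 → 3200 → 6400 → 12800 → 25600 → 51200 — 6 stops higher (brighter).
Need 6 stops darker from the shutter speed: 1 → 1/2 → 1/4 → 1/8 → 1/15 → 1/30 → 1/60.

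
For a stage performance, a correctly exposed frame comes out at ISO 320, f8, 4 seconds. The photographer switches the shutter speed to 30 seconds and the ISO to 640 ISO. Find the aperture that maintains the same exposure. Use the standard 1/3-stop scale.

Shutter speed: 4 → 5 → 6 → 8 → 10 → 13 → 15 → 20 → 25 → 30 — 3 stops longer (brighter).
ISO: 320 → 400 → 500 → 640 — 1 stop higher (brighter).
Net change so far: 4 stops brighter. Offset with the aperture: f/8 → f/9 → f/10 → f/11 → f/13 → f/14 → f/16 → f/18 → f/20 → f/22 → f/25 → f/29 → f/32.

f/32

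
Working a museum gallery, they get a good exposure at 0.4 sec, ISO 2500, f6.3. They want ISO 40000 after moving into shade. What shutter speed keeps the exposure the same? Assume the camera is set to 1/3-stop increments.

ISO: 2500 → 3200 → 4000 → 5000 → 6400 → 8000 → 10000 → 12800 → 16000 → 20000 → 25600 → 32000 → 40000 — 4 stops raised (brighter).
Need 4 stops darker from the shutter speed: 0.4 → 0.3 → 1/4 → 1/5 → 1/6 → 1/8 → 1/10 → 1/13 → 1/15 → 1/20 → 1/25 → 1/30 → 1/40.

1/40s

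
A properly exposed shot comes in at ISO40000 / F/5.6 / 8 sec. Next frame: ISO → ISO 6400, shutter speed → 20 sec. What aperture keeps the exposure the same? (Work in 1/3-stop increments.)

f/3.5

ISO: 40000 → 32000 → 25600 → 20000 → 16000 → 12800 → 10000 → 8000 → 6400 — 2 2/3 stops lower (darker).
Shutter speed: 8 → 10 → 13 → 15 → 20 — 1 1/3 stops longer (brighter).
Net change so far: 1 1/3 stops darker. Offset with the aperture: f/5.6 → f/5 → f/4.5 → f/4 → f/3.5.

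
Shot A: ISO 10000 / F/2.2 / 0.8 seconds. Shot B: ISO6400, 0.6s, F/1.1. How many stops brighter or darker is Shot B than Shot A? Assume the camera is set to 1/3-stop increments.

1 stop brighter

Aperture: f/2.2 → f/2 → f/1.8 → f/1.6 → f/1.4 → f/1.2 → f/1.1 — 2 stops larger aperture (brighter).
Shutter speed: 0.8 → 0.6 — 1/3 stop faster (darker).
ISO: 10000 → 8000 → 6400 — 2/3 stop lower (darker).
Net: +2 −1/3 −2/3 = +1 stop.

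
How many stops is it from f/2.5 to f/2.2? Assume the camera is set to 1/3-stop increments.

f/2.5 → f/2.2 — count the steps: 1 third-stops = 1/3 stop.

1/3 stop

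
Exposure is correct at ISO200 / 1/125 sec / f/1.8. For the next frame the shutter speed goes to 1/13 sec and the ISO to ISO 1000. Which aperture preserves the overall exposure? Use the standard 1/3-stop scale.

f/13

Shutter speed: 1/125 → 1/100 → 1/80 → 1/60 → 1/50 → 1/40 → 1/30 → 1/25 → 1/20 → 1/15 → 1/13 — 3 1/3 stops slower (brighter).
ISO: 200 → 250 → 320 → 400 → 500 → 640 → 800 → 1000 — 2 1/3 stops higher (brighter).
Net change so far: 5 2/3 stops brighter. Offset with the aperture: f/1.8 → f/2 → f/2.2 → f/2.5 → f/2.8 → f/3.2 → f/3.5 → f/4 → f/4.5 → f/5 → f/5.6 → f/6.3 → f/7.1 → f/8 → f/9 → f/10 → f/11 → f/13.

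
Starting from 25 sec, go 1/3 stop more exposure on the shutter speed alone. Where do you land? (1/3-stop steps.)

Shutter speed: 25 → 30 — 1/3 stop longer (brighter).

30 s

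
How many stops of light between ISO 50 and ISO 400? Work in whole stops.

3 stops

50 → 100 → 200 → 400 — count the steps: 3 stops.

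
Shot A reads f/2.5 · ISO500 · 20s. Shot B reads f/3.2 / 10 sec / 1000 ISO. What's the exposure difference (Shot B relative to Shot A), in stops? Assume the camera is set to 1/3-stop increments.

Aperture: f/2.5 → f/2.8 → f/3.2 — 2/3 stop stopped down (darker).
Shutter speed: 20 → 15 → 13 → 10 — 1 stop faster (darker).
ISO: 500 → 640 → 800 → 1000 — 1 stop raised (brighter).
Net: −2/3 −1 +1 = −2/3 stops.

2/3 stop darker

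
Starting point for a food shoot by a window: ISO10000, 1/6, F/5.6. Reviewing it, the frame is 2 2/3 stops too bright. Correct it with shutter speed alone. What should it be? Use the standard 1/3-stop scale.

Overexposed by 2 2/3 stops → need 2 2/3 stops darker.
Shutter speed: 1/6 → 1/8 → 1/10 → 1/13 → 1/15 → 1/20 → 1/25 → 1/30 → 1/40.

1/40s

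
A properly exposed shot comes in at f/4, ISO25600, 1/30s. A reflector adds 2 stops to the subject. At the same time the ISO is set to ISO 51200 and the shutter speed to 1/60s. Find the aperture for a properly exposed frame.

Scene light: 2 stops brighter.
ISO: 25600 → 51200 — 1 stop raised (brighter).
Shutter speed: 1/30 → 1/60 — 1 stop shorter (darker).
Net so far: 2 stops brighter. Aperture: f/4 → f/5.6 → f/8.

f/8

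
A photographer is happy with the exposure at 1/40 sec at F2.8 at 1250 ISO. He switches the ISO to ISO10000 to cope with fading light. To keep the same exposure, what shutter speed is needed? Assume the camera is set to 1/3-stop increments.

1/320s

ISO: 1250 → 1600 → 2000 → 2500 → 3200 → 4000 → 5000 → 6400 → 8000 → 10000 — 3 stops higher (brighter).
Need 3 stops darker from the shutter speed: 1/40 → 1/50 → 1/60 → 1/80 → 1/100 → 1/125 → 1/160 → 1/200 → 1/250 → 1/320.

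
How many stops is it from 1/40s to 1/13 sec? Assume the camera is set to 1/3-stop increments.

1/40 → 1/30 → 1/25 → 1/20 → 1/15 → 1/13 — count the steps: 5 third-stops = 1 2/3 stops.

1 2/3 stops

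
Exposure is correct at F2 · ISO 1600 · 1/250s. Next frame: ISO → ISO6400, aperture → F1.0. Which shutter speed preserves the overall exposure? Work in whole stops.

ISO: 1600 → 3200 → 6400 — 2 stops higher (brighter).
Aperture: f/2 → f/1.4 → f/1.0 — 2 stops opened up (brighter).
Net change so far: 4 stops brighter. Offset with the shutter speed: 1/250 → 1/500 → 1/1000 → 1/2000 → 1/4000.

1/4000s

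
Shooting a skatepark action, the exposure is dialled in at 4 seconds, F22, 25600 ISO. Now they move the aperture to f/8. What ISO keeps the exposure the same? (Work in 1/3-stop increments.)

ISO 3200

Aperture: f/22 → f/20 → f/18 → f/16 → f/14 → f/13 → f/11 → f/10 → f/9 → f/8 — 3 stops larger aperture (brighter).
Need 3 stops darker from the ISO: 25600 → 20000 → 16000 → 12800 → 10000 → 8000 → 6400 → 5000 → 4000 → 3200.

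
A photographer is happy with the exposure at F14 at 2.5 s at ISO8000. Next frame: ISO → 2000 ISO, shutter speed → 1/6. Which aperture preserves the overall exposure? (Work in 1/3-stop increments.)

f/1.8

ISO: 8000 → 6400 → 5000 → 4000 → 3200 → 2500 → 2000 — 2 stops lower (darker).
Shutter speed: 2.5 → 2 → 1.6 → 1.3 → 1 → 0.8 → 0.6 → 0.5 → 0.4 → 0.3 → 1/4 → 1/5 → 1/6 — 4 stops shorter (darker).
Net change so far: 6 stops darker. Offset with the aperture: f/14 → f/13 → f/11 → f/10 → f/9 → f/8 → f/7.1 → f/6.3 → f/5.6 → f/5 → f/4.5 → f/4 → f/3.5 → f/3.2 → f/2.8 → f/2.5 → f/2.2 → f/2 → f/1.8.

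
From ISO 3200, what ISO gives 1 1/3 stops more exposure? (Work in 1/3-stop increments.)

ISO 8000

ISO: 3200 → 4000 → 5000 → 6400 → 8000 — 1 1/3 stops raised (brighter).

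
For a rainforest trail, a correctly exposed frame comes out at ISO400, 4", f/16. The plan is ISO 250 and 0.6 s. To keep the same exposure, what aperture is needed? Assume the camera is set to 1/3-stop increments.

ISO: 400 → 320 → 250 — 2/3 stop dropped (darker).
Shutter speed: 4 → 3.2 → 2.5 → 2 → 1.6 → 1.3 → 1 → 0.8 → 0.6 — 2 2/3 stops shorter (darker).
Net change so far: 3 1/3 stops darker. Offset with the aperture: f/16 → f/14 → f/13 → f/11 → f/10 → f/9 → f/8 → f/7.1 → f/6.3 → f/5.6 → f/5.

f/5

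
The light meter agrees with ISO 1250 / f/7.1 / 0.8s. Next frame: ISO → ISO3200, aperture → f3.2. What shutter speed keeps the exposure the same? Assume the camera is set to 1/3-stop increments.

ISO: 1250 → 1600 → 2000 → 2500 → 3200 — 1 1/3 stops higher (brighter).
Aperture: f/7.1 → f/6.3 → f/5.6 → f/5 → f/4.5 → f/4 → f/3.5 → f/3.2 — 2 1/3 stops larger aperture (brighter).
Net change so far: 3 2/3 stops brighter. Offset with the shutter speed: 0.8 → 0.6 → 0.5 → 0.4 → 0.3 → 1/4 → 1/5 → 1/6 → 1/8 → 1/10 → 1/13 → 1/15.

1/15s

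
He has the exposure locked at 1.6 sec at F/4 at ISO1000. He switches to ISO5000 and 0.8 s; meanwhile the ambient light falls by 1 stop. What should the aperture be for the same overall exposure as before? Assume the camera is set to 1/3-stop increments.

f/4.5

Scene light: 1 stop darker.
ISO: 1000 → 1250 → 1600 → 2000 → 2500 → 3200 → 4000 → 5000 — 2 1/3 stops raised (brighter).
Shutter speed: 1.6 → 1.3 → 1 → 0.8 — 1 stop shorter (darker).
Net so far: 1/3 stop brighter. Aperture: f/4 → f/4.5.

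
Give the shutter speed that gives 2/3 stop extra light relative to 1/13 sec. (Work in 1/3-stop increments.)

1/8s

Shutter speed: 1/13 → 1/10 → 1/8 — 2/3 stop slower (brighter).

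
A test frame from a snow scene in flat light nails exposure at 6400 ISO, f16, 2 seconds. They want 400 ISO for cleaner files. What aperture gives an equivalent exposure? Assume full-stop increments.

f/4

ISO: 6400 → 3200 → 1600 → 800 → 400 — 4 stops dropped (darker).
Need 4 stops brighter from the aperture: f/16 → f/11 → f/8 → f/5.6 → f/4.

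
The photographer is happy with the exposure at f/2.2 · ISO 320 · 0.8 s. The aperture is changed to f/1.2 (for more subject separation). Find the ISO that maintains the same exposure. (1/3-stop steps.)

Aperture: f/2.2 → f/2 → f/1.8 → f/1.6 → f/1.4 → f/1.2 — 1 2/3 stops larger aperture (brighter).
Need 1 2/3 stops darker from the ISO: 320 → 250 → 200 → 160 → 125 → 100.

ISO 100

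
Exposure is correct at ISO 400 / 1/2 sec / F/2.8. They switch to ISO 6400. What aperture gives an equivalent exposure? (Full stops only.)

ISO: 400 → 800 → 1600 → 3200 → 6400 — 4 stops raised (brighter).
Need 4 stops darker from the aperture: f/2.8 → f/4 → f/5.6 → f/8 → f/11.

f/11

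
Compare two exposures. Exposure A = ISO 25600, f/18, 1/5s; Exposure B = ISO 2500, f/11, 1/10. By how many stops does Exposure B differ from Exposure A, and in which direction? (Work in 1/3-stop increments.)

3 stops darker

Aperture: f/18 → f/16 → f/14 → f/13 → f/11 — 1 1/3 stops larger aperture (brighter).
Shutter speed: 1/5 → 1/6 → 1/8 → 1/10 — 1 stop shorter (darker).
ISO: 25600 → 20000 → 16000 → 12800 → 10000 → 8000 → 6400 → 5000 → 4000 → 3200 → 2500 — 3 1/3 stops lower (darker).
Net: +1 1/3 −1 −3 1/3 = −3 stops.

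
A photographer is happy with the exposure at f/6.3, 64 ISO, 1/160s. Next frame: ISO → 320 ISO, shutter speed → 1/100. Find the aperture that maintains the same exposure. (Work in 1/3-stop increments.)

ISO: 64 → 80 → 100 → 125 → 160 → 200 → 250 → 320 — 2 1/3 stops higher (brighter).
Shutter speed: 1/160 → 1/125 → 1/100 — 2/3 stop longer (brighter).
Net change so far: 3 stops brighter. Offset with the aperture: f/6.3 → f/7.1 → f/8 → f/9 → f/10 → f/11 → f/13 → f/14 → f/16 → f/18.

f/18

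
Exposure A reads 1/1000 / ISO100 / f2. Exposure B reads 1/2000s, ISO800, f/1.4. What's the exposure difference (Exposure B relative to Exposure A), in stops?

Aperture: f/2 → f/1.4 — 1 stop larger aperture (brighter).
Shutter speed: 1/1000 → 1/2000 — 1 stop shorter (darker).
ISO: 100 → 200 → 400 → 800 — 3 stops raised (brighter).
Net: +1 −1 +3 = +3 stops.

3 stops brighter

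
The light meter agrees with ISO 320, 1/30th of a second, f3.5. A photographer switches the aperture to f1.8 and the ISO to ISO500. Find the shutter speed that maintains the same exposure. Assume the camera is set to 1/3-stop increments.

Aperture: f/3.5 → f/3.2 → f/2.8 → f/2.5 → f/2.2 → f/2 → f/1.8 — 2 stops wider (brighter).
ISO: 320 → 400 → 500 — 2/3 stop raised (brighter).
Net change so far: 2 2/3 stops brighter. Offset with the shutter speed: 1/30 → 1/40 → 1/50 → 1/60 → 1/80 → 1/100 → 1/125 → 1/160 → 1/200.

1/200s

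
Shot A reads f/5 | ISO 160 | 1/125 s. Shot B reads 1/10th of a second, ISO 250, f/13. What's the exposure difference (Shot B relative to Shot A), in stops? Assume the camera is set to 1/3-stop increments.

Aperture: f/5 → f/5.6 → f/6.3 → f/7.1 → f/8 → f/9 → f/10 → f/11 → f/13 — 2 2/3 stops stopped down (darker).
Shutter speed: 1/125 → 1/100 → 1/80 → 1/60 → 1/50 → 1/40 → 1/30 → 1/25 → 1/20 → 1/15 → 1/13 → 1/10 — 3 2/3 stops slower (brighter).
ISO: 160 → 200 → 250 — 2/3 stop raised (brighter).
Net: −2 2/3 +3 2/3 +2/3 = +1 2/3 stops.

1 2/3 stops brighter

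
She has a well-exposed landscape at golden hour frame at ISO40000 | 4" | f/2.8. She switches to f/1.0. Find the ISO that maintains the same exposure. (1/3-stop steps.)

Aperture: f/2.8 → f/2.5 → f/2.2 → f/2 → f/1.8 → f/1.6 → f/1.4 → f/1.2 → f/1.1 → f/1.0 — 3 stops wider (brighter).
Need 3 stops darker from the ISO: 40000 → 32000 → 25600 → 20000 → 16000 → 12800 → 10000 → 8000 → 6400 → 5000.

ISO 5000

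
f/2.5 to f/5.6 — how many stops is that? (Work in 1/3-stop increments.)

2 1/3 stops

f/2.5 → f/2.8 → f/3.2 → f/3.5 → f/4 → f/4.5 → f/5 → f/5.6 — count the steps: 7 third-stops = 2 1/3 stops.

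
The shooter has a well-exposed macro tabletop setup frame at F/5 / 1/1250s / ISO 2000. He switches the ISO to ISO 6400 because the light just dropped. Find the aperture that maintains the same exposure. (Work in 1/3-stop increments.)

ISO: 2000 → 2500 → 3200 → 4000 → 5000 → 6400 — 1 2/3 stops raised (brighter).
Need 1 2/3 stops darker from the aperture: f/5 → f/5.6 → f/6.3 → f/7.1 → f/8 → f/9.

f/9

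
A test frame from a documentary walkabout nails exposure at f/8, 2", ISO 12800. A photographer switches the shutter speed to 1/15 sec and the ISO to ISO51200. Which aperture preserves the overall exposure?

f/2.8

Shutter speed: 2 → 1 → 1/2 → 1/4 → 1/8 → 1/15 — 5 stops shorter (darker).
ISO: 12800 → 25600 → 51200 — 2 stops higher (brighter).
Net change so far: 3 stops darker. Offset with the aperture: f/8 → f/5.6 → f/4 → f/2.8.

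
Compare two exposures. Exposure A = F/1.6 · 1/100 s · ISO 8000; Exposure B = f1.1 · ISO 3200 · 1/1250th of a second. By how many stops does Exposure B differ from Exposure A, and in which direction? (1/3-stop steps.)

Aperture: f/1.6 → f/1.4 → f/1.2 → f/1.1 — 1 stop opened up (brighter).
Shutter speed: 1/100 → 1/125 → 1/160 → 1/200 → 1/250 → 1/320 → 1/400 → 1/500 → 1/640 → 1/800 → 1/1000 → 1/1250 — 3 2/3 stops shorter (darker).
ISO: 8000 → 6400 → 5000 → 4000 → 3200 — 1 1/3 stops dropped (darker).
Net: +1 −3 2/3 −1 1/3 = −4 stops.

4 stops darker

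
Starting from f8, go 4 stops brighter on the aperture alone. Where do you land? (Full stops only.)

f/2

Aperture: f/8 → f/5.6 → f/4 → f/2.8 → f/2 — 4 stops wider (brighter).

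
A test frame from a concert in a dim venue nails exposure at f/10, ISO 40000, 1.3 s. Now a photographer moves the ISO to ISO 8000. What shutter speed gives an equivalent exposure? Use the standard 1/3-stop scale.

6 s

ISO: 40000 → 32000 → 25600 → 20000 → 16000 → 12800 → 10000 → 8000 — 2 1/3 stops lower (darker).
Need 2 1/3 stops brighter from the shutter speed: 1.3 → 1.6 → 2 → 2.5 → 3.2 → 4 → 5 → 6.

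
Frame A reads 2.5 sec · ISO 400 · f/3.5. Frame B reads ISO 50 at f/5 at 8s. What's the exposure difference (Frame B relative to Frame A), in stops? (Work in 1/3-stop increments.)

Aperture: f/3.5 → f/4 → f/4.5 → f/5 — 1 stop smaller aperture (darker).
Shutter speed: 2.5 → 3.2 → 4 → 5 → 6 → 8 — 1 2/3 stops slower (brighter).
ISO: 400 → 320 → 250 → 200 → 160 → 125 → 100 → 80 → 64 → 50 — 3 stops dropped (darker).
Net: −1 +1 2/3 −3 = −2 1/3 stops.

2 1/3 stops darker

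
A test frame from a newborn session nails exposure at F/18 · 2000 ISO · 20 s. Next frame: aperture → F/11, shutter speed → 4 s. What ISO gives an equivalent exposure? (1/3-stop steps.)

ISO 4000

Aperture: f/18 → f/16 → f/14 → f/13 → f/11 — 1 1/3 stops larger aperture (brighter).
Shutter speed: 20 → 15 → 13 → 10 → 8 → 6 → 5 → 4 — 2 1/3 stops shorter (darker).
Net change so far: 1 stop darker. Offset with the ISO: 2000 → 2500 → 3200 → 4000.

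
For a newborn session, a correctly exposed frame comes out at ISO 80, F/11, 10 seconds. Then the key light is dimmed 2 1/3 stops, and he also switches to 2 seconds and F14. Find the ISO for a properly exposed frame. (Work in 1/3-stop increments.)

ISO 3200

Scene light: 2 1/3 stops darker.
Shutter speed: 10 → 8 → 6 → 5 → 4 → 3.2 → 2.5 → 2 — 2 1/3 stops faster (darker).
Aperture: f/11 → f/13 → f/14 — 2/3 stop narrower (darker).
Net so far: 5 1/3 stops darker. ISO: 80 → 100 → 125 → 160 → 200 → 250 → 320 → 400 → 500 → 640 → 800 → 1000 → 1250 → 1600 → 2000 → 2500 → 3200.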